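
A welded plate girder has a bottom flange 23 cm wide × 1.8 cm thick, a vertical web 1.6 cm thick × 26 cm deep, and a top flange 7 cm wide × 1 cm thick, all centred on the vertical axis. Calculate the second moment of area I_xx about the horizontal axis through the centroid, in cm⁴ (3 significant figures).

I_xx ≈ 9060 cm⁴

Break the section into simple shapes (no overlaps), measuring from the bottom-left corner of the bounding box.
Bottom plate: 23 × 1.8, A = 41.4 cm², y = 0.9 cm, Ī = 11.178 cm⁴.
Web plate: 1.6 × 26, A = 41.6 cm², y = 14.8 cm, Ī = 2343.5 cm⁴.
Top plate: 7 × 1, A = 7 cm², y = 28.3 cm, Ī = 0.58333 cm⁴.
Centroid: ȳ = ΣA·y / ΣA = 9.456 cm.
Transfer each piece to the horizontal axis through the centroid using Ī + A·d² with d = y − 9.456:
  bottom plate: d = -8.556 cm → contributes +3041.9 cm⁴
  web plate: d = 5.344 cm → contributes +3531.5 cm⁴
  top plate: d = 18.844 cm → contributes +2486.3 cm⁴
Total I = 9059.6 cm⁴.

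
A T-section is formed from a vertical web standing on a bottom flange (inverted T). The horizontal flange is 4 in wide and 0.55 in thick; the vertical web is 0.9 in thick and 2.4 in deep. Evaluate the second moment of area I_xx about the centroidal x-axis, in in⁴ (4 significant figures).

Treat the section as a set of non-overlapping primitives; coordinates are from the bounding-box lower-left.
Flange: 4 × 0.55, A = 2.2 in², y = 0.275 in, Ī = 0.0554583 in⁴.
Web: 0.9 × 2.4, A = 2.16 in², y = 1.75 in, Ī = 1.0368 in⁴.
Centroid: ȳ = ΣA·y / ΣA = 1.00573 in.
Transfer each piece to the centroidal x-axis using Ī + A·d² with d = y − 1.00573:
  flange: d = -0.730734 in → contributes +1.2302 in⁴
  web: d = 0.744266 in → contributes +2.23329 in⁴
Total I = 3.46349 in⁴.

I_xx ≈ 3.463 in⁴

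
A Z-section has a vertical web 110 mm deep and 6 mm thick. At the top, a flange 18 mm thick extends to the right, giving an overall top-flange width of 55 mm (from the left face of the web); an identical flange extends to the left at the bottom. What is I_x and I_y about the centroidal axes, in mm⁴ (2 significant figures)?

I_x ≈ 4.4 × 10⁶ mm⁴, I_y ≈ 1.7 × 10⁶ mm⁴

Decompose the section into non-overlapping parts with the origin at the bottom-left of its bounding rectangle.
Web: 6 × 110, A = 660 mm², y = 55 mm, Ī = 665 500 mm⁴.
Top flange (beyond web): 49 × 18, A = 882 mm², y = 101 mm, Ī = 23 814 mm⁴.
Bottom flange (beyond web): 49 × 18, A = 882 mm², y = 9 mm, Ī = 23 814 mm⁴.
Centroid: ȳ = ΣA·y / ΣA = 55 mm.
Transfer each piece to the centroidal x-axis using Ī + A·d² with d = y − 55:
  web: d = 0 mm → contributes +665 500 mm⁴
  top flange (beyond web): d = 46 mm → contributes +1 890 126 mm⁴
  bottom flange (beyond web): d = -46 mm → contributes +1 890 126 mm⁴
Total I = 4 445 752 mm⁴.
For the y-axis: x̄ = 52 mm.
Repeating about the centroidal y-axis gives I_y = 1 688 952 mm⁴.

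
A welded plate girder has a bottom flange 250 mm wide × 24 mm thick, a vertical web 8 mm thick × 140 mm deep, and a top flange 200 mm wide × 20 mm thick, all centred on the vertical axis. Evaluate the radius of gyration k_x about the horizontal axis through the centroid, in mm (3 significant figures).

k_x ≈ 76.8 mm

Decompose the section into non-overlapping parts with the origin at the bottom-left of its bounding rectangle.
Bottom plate: 250 × 24, A = 6 000 mm², y = 12 mm, Ī = 288 000 mm⁴.
Web plate: 8 × 140, A = 1 120 mm², y = 94 mm, Ī = 1 829 333 mm⁴.
Top plate: 200 × 20, A = 4 000 mm², y = 174 mm, Ī = 133 333 mm⁴.
Centroid: ȳ = ΣA·y / ΣA = 78.532 mm.
Transfer each piece to the horizontal axis through the centroid using Ī + A·d² with d = y − 78.532:
  bottom plate: d = -66.532 mm → contributes +26 847 341 mm⁴
  web plate: d = 15.468 mm → contributes +2 097 290 mm⁴
  top plate: d = 95.468 mm → contributes +36 589 604 mm⁴
Total I = 65 534 235 mm⁴.
Radius of gyration: k = √(I/A) = √(65 534 235 / 11 120) = 76.768 mm.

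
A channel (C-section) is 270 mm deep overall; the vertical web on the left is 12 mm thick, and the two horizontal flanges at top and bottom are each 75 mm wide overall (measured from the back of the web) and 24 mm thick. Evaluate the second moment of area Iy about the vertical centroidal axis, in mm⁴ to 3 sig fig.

Split into non-overlapping primitives; take the origin at the lower-left of the bounding box.
Web: 12 × 270, A = 3 240 mm², x = 6 mm, Ī = 38 880 mm⁴.
Top flange (beyond web): 63 × 24, A = 1 512 mm², x = 43.5 mm, Ī = 500 094 mm⁴.
Bottom flange (beyond web): 63 × 24, A = 1 512 mm², x = 43.5 mm, Ī = 500 094 mm⁴.
Centroid: x̄ = ΣA·x / ΣA = 24.103 mm.
Transfer each piece to the vertical centroidal axis using Ī + A·d² with d = x − 24.103:
  web: d = -18.103 mm → contributes +1 100 741 mm⁴
  top flange (beyond web): d = 19.397 mm → contributes +1 068 948 mm⁴
  bottom flange (beyond web): d = 19.397 mm → contributes +1 068 948 mm⁴
Total I = 3 238 637 mm⁴.

Iy ≈ 3.24 × 10⁶ mm⁴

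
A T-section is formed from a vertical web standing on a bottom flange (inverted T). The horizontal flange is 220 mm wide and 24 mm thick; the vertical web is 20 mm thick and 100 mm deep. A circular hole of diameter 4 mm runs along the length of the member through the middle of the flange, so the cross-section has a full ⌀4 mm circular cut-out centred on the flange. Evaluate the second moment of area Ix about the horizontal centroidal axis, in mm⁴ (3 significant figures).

Ix ≈ 7.49 × 10⁶ mm⁴

Decompose the section into non-overlapping parts with the origin at the bottom-left of its bounding rectangle.
Flange: 220 × 24, A = 5 280 mm², y = 12 mm, Ī = 253 440 mm⁴.
Web: 20 × 100, A = 2 000 mm², y = 74 mm, Ī = 1 666 667 mm⁴.
Hole (subtracted): ⌀4, A = 12.566 mm², y = 12 mm, Ī = 12.566 mm⁴.
Centroid: ȳ = ΣA·y / ΣA = 29.062 mm.
Transfer each piece to the horizontal centroidal axis using Ī + A·d² with d = y − 29.062:
  flange: d = -17.062 mm → contributes +1 790 586 mm⁴
  web: d = 44.938 mm → contributes +5 705 439 mm⁴
  hole: d = -17.062 mm → contributes −3 671 mm⁴
Total I = 7 492 354 mm⁴.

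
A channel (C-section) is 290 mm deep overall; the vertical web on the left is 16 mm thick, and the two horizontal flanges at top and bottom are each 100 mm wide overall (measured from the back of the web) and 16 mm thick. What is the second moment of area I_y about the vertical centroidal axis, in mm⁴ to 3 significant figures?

I_y ≈ 5.93 × 10⁶ mm⁴

Split into non-overlapping primitives; take the origin at the lower-left of the bounding box.
Web: 16 × 290, A = 4 640 mm², x = 8 mm, Ī = 98 987 mm⁴.
Top flange (beyond web): 84 × 16, A = 1 344 mm², x = 58 mm, Ī = 790 272 mm⁴.
Bottom flange (beyond web): 84 × 16, A = 1 344 mm², x = 58 mm, Ī = 790 272 mm⁴.
Centroid: x̄ = ΣA·x / ΣA = 26.341 mm.
Transfer each piece to the vertical centroidal axis using Ī + A·d² with d = x − 26.341:
  web: d = -18.341 mm → contributes +1 659 781 mm⁴
  top flange (beyond web): d = 31.659 mm → contributes +2 137 386 mm⁴
  bottom flange (beyond web): d = 31.659 mm → contributes +2 137 386 mm⁴
Total I = 5 934 553 mm⁴.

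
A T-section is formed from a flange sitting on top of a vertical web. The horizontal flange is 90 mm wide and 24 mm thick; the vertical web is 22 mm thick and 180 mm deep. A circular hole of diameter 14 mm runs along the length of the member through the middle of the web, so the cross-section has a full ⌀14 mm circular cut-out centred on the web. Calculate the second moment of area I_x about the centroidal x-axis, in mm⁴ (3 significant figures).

I_x ≈ 2.51 × 10⁷ mm⁴

Split into non-overlapping primitives; take the origin at the lower-left of the bounding box.
Flange: 90 × 24, A = 2 160 mm², y = 192 mm, Ī = 103 680 mm⁴.
Web: 22 × 180, A = 3 960 mm², y = 90 mm, Ī = 10 692 000 mm⁴.
Hole (subtracted): ⌀14, A = 153.94 mm², y = 90 mm, Ī = 1885.7 mm⁴.
Centroid: ȳ = ΣA·y / ΣA = 126.93 mm.
Transfer each piece to the centroidal x-axis using Ī + A·d² with d = y − 126.93:
  flange: d = 65.071 mm → contributes +9 249 661 mm⁴
  web: d = -36.929 mm → contributes +16 092 420 mm⁴
  hole: d = -36.929 mm → contributes −211 818 mm⁴
Total I = 25 130 263 mm⁴.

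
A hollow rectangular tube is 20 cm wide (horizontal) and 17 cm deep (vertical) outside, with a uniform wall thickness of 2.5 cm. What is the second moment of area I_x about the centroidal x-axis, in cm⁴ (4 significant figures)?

I_x ≈ 6028 cm⁴

Treat the section as a set of non-overlapping primitives; coordinates are from the bounding-box lower-left.
Outer rectangle: 20 × 17, A = 340 cm², y = 8.5 cm, Ī = 8188.33 cm⁴.
Inner void (subtracted): 15 × 12, A = 180 cm², y = 8.5 cm, Ī = 2 160 cm⁴.
By symmetry the centroid is at mid-height, ȳ = 8.5 cm.
All pieces are centred on the centroidal x-axis, so I = ΣĪ (holes subtracted) = 6028.33 cm⁴.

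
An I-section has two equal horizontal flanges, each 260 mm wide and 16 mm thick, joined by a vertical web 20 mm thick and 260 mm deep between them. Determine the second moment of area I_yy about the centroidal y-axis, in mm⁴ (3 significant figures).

Split into non-overlapping primitives; take the origin at the lower-left of the bounding box.
Bottom flange: 260 × 16, A = 4 160 mm², x = 130 mm, Ī = 23 434 667 mm⁴.
Web: 20 × 260, A = 5 200 mm², x = 130 mm, Ī = 173 333 mm⁴.
Top flange: 260 × 16, A = 4 160 mm², x = 130 mm, Ī = 23 434 667 mm⁴.
By symmetry the centroid is at mid-width, x̄ = 130 mm.
All pieces are centred on the centroidal y-axis, so I = ΣĪ = 47 042 667 mm⁴.

I_yy ≈ 4.70 × 10⁷ mm⁴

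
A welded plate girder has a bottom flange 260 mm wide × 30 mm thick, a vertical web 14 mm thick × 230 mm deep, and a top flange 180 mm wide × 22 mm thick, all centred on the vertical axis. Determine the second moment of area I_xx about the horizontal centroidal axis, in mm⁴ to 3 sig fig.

I_xx ≈ 1.92 × 10⁸ mm⁴

Treat the section as a set of non-overlapping primitives; coordinates are from the bounding-box lower-left.
Bottom plate: 260 × 30, A = 7 800 mm², y = 15 mm, Ī = 585 000 mm⁴.
Web plate: 14 × 230, A = 3 220 mm², y = 145 mm, Ī = 14 194 833 mm⁴.
Top plate: 180 × 22, A = 3 960 mm², y = 271 mm, Ī = 159 720 mm⁴.
Centroid: ȳ = ΣA·y / ΣA = 110.62 mm.
Transfer each piece to the horizontal centroidal axis using Ī + A·d² with d = y − 110.62:
  bottom plate: d = -95.618 mm → contributes +71 899 090 mm⁴
  web plate: d = 34.382 mm → contributes +18 001 231 mm⁴
  top plate: d = 160.38 mm → contributes +102 020 168 mm⁴
Total I = 191 920 489 mm⁴.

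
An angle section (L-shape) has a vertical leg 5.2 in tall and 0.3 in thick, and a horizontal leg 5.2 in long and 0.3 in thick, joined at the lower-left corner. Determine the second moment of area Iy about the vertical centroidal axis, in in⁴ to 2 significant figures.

Decompose the section into non-overlapping parts with the origin at the bottom-left of its bounding rectangle.
Vertical leg: 0.3 × 5.2, A = 1.56 in², x = 0.15 in, Ī = 0.0117 in⁴.
Horizontal leg (remainder): 4.9 × 0.3, A = 1.47 in², x = 2.75 in, Ī = 2.941 in⁴.
Centroid: x̄ = ΣA·x / ΣA = 1.411 in.
Transfer each piece to the vertical centroidal axis using Ī + A·d² with d = x − 1.411:
  vertical leg: d = -1.261 in → contributes +2.494 in⁴
  horizontal leg (remainder): d = 1.339 in → contributes +5.575 in⁴
Total I = 8.069 in⁴.

Iy ≈ 8.1 in⁴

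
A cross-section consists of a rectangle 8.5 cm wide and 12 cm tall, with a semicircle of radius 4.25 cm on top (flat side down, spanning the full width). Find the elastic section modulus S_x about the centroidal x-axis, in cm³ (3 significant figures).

S_x ≈ 305 cm³

Break the section into simple shapes (no overlaps), measuring from the bottom-left corner of the bounding box.
Rectangular body: 8.5 × 12, A = 102 cm², y = 6 cm, Ī = 1 224 cm⁴.
Semicircular cap: semicircle r = 4.25, A = 28.373 cm², y = 13.804 cm, Ī = 35.809 cm⁴.
Centroid: ȳ = ΣA·y / ΣA = 7.6983 cm.
Transfer each piece to the centroidal x-axis using Ī + A·d² with d = y − 7.6983:
  rectangular body: d = -1.6983 cm → contributes +1518.2 cm⁴
  semicircular cap: d = 6.1055 cm → contributes +1093.4 cm⁴
Total I = 2611.6 cm⁴.
Extreme fibre distance c = 8.5517 cm; S = I/c = 305.39 cm³.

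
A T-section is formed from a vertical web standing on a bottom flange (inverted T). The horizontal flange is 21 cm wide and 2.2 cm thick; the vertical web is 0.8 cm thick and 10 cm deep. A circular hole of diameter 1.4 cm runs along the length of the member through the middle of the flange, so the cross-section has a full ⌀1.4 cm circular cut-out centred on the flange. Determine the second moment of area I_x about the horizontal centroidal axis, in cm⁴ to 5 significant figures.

Decompose the section into non-overlapping parts with the origin at the bottom-left of its bounding rectangle.
Flange: 21 × 2.2, A = 46.2 cm², y = 1.1 cm, Ī = 18.634 cm⁴.
Web: 0.8 × 10, A = 8 cm², y = 7.2 cm, Ī = 66.66667 cm⁴.
Hole (subtracted): ⌀1.4, A = 1.53938 cm², y = 1.1 cm, Ī = 0.1885741 cm⁴.
Centroid: ȳ = ΣA·y / ΣA = 2.026689 cm.
Transfer each piece to the horizontal centroidal axis using Ī + A·d² with d = y − 2.026689:
  flange: d = -0.9266887 cm → contributes +58.30834 cm⁴
  web: d = 5.173311 cm → contributes +280.7719 cm⁴
  hole: d = -0.9266887 cm → contributes −1.51052 cm⁴
Total I = 337.5697 cm⁴.

I_x ≈ 337.57 cm⁴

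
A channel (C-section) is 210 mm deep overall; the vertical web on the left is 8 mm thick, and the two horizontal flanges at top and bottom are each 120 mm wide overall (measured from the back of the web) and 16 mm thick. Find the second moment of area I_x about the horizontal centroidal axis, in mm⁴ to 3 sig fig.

I_x ≈ 4.00 × 10⁷ mm⁴

Split into non-overlapping primitives; take the origin at the lower-left of the bounding box.
Web: 8 × 210, A = 1 680 mm², y = 105 mm, Ī = 6 174 000 mm⁴.
Top flange (beyond web): 112 × 16, A = 1 792 mm², y = 202 mm, Ī = 38 229 mm⁴.
Bottom flange (beyond web): 112 × 16, A = 1 792 mm², y = 8 mm, Ī = 38 229 mm⁴.
By symmetry the centroid is at mid-height, ȳ = 105 mm.
Transfer each piece to the horizontal centroidal axis using Ī + A·d² with d = y − 105:
  web: d = 0 mm → contributes +6 174 000 mm⁴
  top flange (beyond web): d = 97 mm → contributes +16 899 157 mm⁴
  bottom flange (beyond web): d = -97 mm → contributes +16 899 157 mm⁴
Total I = 39 972 315 mm⁴.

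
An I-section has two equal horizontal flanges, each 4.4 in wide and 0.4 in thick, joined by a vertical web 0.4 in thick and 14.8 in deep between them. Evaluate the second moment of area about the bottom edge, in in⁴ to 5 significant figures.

Break the section into simple shapes (no overlaps), measuring from the bottom-left corner of the bounding box.
Bottom flange: 4.4 × 0.4, A = 1.76 in², y = 0.2 in, Ī = 0.02346667 in⁴.
Web: 0.4 × 14.8, A = 5.92 in², y = 7.8 in, Ī = 108.0597 in⁴.
Top flange: 4.4 × 0.4, A = 1.76 in², y = 15.4 in, Ī = 0.02346667 in⁴.
Transfer each piece to the bottom edge using Ī + A·d² with d = y − 0:
  bottom flange: d = 0.2 in → contributes +0.09386667 in⁴
  web: d = 7.8 in → contributes +468.2325 in⁴
  top flange: d = 15.4 in → contributes +417.4251 in⁴
Total I = 885.7515 in⁴.

I_base ≈ 885.75 in⁴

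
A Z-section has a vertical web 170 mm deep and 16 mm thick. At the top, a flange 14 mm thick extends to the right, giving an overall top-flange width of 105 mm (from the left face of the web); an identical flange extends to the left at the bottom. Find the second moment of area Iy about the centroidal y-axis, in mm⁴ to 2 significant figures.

Break the section into simple shapes (no overlaps), measuring from the bottom-left corner of the bounding box.
Web: 16 × 170, A = 2 720 mm², x = 97 mm, Ī = 58 027 mm⁴.
Top flange (beyond web): 89 × 14, A = 1 246 mm², x = 149.5 mm, Ī = 822 464 mm⁴.
Bottom flange (beyond web): 89 × 14, A = 1 246 mm², x = 44.5 mm, Ī = 822 464 mm⁴.
Centroid: x̄ = ΣA·x / ΣA = 97 mm.
Transfer each piece to the centroidal y-axis using Ī + A·d² with d = x − 97:
  web: d = 0 mm → contributes +58 027 mm⁴
  top flange (beyond web): d = 52.5 mm → contributes +4 256 751 mm⁴
  bottom flange (beyond web): d = -52.5 mm → contributes +4 256 751 mm⁴
Total I = 8 571 529 mm⁴.

Iy ≈ 8.6 × 10⁶ mm⁴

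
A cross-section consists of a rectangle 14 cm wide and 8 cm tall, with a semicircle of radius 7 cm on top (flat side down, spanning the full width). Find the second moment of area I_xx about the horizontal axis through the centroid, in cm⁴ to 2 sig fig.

I_xx ≈ 3100 cm⁴

Break the section into simple shapes (no overlaps), measuring from the bottom-left corner of the bounding box.
Rectangular body: 14 × 8, A = 112 cm², y = 4 cm, Ī = 597.3 cm⁴.
Semicircular cap: semicircle r = 7, A = 76.97 cm², y = 10.97 cm, Ī = 263.5 cm⁴.
Centroid: ȳ = ΣA·y / ΣA = 6.839 cm.
Transfer each piece to the horizontal axis through the centroid using Ī + A·d² with d = y − 6.839:
  rectangular body: d = -2.839 cm → contributes +1 500 cm⁴
  semicircular cap: d = 4.132 cm → contributes +1 577 cm⁴
Total I = 3 078 cm⁴.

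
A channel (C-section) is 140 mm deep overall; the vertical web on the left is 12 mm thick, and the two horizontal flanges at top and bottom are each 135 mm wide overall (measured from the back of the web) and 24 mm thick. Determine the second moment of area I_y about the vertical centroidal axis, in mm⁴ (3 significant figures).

I_y ≈ 1.34 × 10⁷ mm⁴

Split into non-overlapping primitives; take the origin at the lower-left of the bounding box.
Web: 12 × 140, A = 1 680 mm², x = 6 mm, Ī = 20 160 mm⁴.
Top flange (beyond web): 123 × 24, A = 2 952 mm², x = 73.5 mm, Ī = 3 721 734 mm⁴.
Bottom flange (beyond web): 123 × 24, A = 2 952 mm², x = 73.5 mm, Ī = 3 721 734 mm⁴.
Centroid: x̄ = ΣA·x / ΣA = 58.547 mm.
Transfer each piece to the vertical centroidal axis using Ī + A·d² with d = x − 58.547:
  web: d = -52.547 mm → contributes +4 659 037 mm⁴
  top flange (beyond web): d = 14.953 mm → contributes +4 381 737 mm⁴
  bottom flange (beyond web): d = 14.953 mm → contributes +4 381 737 mm⁴
Total I = 13 422 511 mm⁴.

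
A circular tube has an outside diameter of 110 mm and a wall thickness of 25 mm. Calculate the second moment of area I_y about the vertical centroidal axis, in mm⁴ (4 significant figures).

I_y ≈ 6.551 × 10⁶ mm⁴

Treat the section as a set of non-overlapping primitives; coordinates are from the bounding-box lower-left.
Outer circle: ⌀110, A = 9503.32 mm², x = 55 mm, Ī = 7 186 884 mm⁴.
Bore (subtracted): ⌀60, A = 2827.43 mm², x = 55 mm, Ī = 636 173 mm⁴.
By symmetry the centroid is at mid-width, x̄ = 55 mm.
All pieces are centred on the vertical centroidal axis, so I = ΣĪ (holes subtracted) = 6 550 712 mm⁴.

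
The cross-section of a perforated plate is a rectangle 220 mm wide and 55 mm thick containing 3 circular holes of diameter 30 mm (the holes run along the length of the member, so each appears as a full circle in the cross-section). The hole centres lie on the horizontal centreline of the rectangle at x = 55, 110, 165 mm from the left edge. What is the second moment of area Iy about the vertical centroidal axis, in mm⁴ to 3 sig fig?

Iy ≈ 4.44 × 10⁷ mm⁴

Decompose the section into non-overlapping parts with the origin at the bottom-left of its bounding rectangle.
Plate: 220 × 55, A = 12 100 mm², x = 110 mm, Ī = 48 803 333 mm⁴.
Hole 1 (subtracted): ⌀30, A = 706.86 mm², x = 55 mm, Ī = 39 761 mm⁴.
Hole 2 (subtracted): ⌀30, A = 706.86 mm², x = 110 mm, Ī = 39 761 mm⁴.
Hole 3 (subtracted): ⌀30, A = 706.86 mm², x = 165 mm, Ī = 39 761 mm⁴.
By symmetry the centroid is at mid-width, x̄ = 110 mm.
Transfer each piece to the vertical centroidal axis using Ī + A·d² with d = x − 110:
  plate: d = 0 mm → contributes +48 803 333 mm⁴
  hole 1: d = -55 mm → contributes −2 178 007 mm⁴
  hole 2: d = 0 mm → contributes −39 761 mm⁴
  hole 3: d = 55 mm → contributes −2 178 007 mm⁴
Total I = 44 407 558 mm⁴.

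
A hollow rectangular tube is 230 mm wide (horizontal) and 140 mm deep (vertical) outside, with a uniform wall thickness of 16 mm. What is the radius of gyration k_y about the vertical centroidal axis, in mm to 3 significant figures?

Decompose the section into non-overlapping parts with the origin at the bottom-left of its bounding rectangle.
Outer rectangle: 230 × 140, A = 32 200 mm², x = 115 mm, Ī = 141 948 333 mm⁴.
Inner void (subtracted): 198 × 108, A = 21 384 mm², x = 115 mm, Ī = 69 861 528 mm⁴.
By symmetry the centroid is at mid-width, x̄ = 115 mm.
All pieces are centred on the vertical centroidal axis, so I = ΣĪ (holes subtracted) = 72 086 805 mm⁴.
Radius of gyration: k = √(I/A) = √(72 086 805 / 10 816) = 81.638 mm.

k_y ≈ 81.6 mm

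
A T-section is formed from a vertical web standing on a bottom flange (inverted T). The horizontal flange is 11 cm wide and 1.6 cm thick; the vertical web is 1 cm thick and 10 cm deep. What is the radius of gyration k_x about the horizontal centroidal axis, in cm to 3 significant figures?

k_x ≈ 3.31 cm

Treat the section as a set of non-overlapping primitives; coordinates are from the bounding-box lower-left.
Flange: 11 × 1.6, A = 17.6 cm², y = 0.8 cm, Ī = 3.7547 cm⁴.
Web: 1 × 10, A = 10 cm², y = 6.6 cm, Ī = 83.333 cm⁴.
Centroid: ȳ = ΣA·y / ΣA = 2.9014 cm.
Transfer each piece to the horizontal centroidal axis using Ī + A·d² with d = y − 2.9014:
  flange: d = -2.1014 cm → contributes +81.478 cm⁴
  web: d = 3.6986 cm → contributes +220.13 cm⁴
Total I = 301.6 cm⁴.
Radius of gyration: k = √(I/A) = √(301.6 / 27.6) = 3.3057 cm.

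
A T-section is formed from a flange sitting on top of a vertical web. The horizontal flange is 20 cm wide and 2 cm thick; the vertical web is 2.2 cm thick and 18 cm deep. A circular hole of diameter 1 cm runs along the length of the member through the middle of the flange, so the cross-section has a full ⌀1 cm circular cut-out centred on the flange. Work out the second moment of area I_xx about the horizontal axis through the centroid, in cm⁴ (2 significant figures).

Treat the section as a set of non-overlapping primitives; coordinates are from the bounding-box lower-left.
Flange: 20 × 2, A = 40 cm², y = 19 cm, Ī = 13.33 cm⁴.
Web: 2.2 × 18, A = 39.6 cm², y = 9 cm, Ī = 1 069 cm⁴.
Hole (subtracted): ⌀1, A = 0.7854 cm², y = 19 cm, Ī = 0.04909 cm⁴.
Centroid: ȳ = ΣA·y / ΣA = 13.98 cm.
Transfer each piece to the horizontal axis through the centroid using Ī + A·d² with d = y − 13.98:
  flange: d = 5.024 cm → contributes +1 023 cm⁴
  web: d = -4.976 cm → contributes +2 050 cm⁴
  hole: d = 5.024 cm → contributes −19.88 cm⁴
Total I = 3 053 cm⁴.

I_xx ≈ 3100 cm⁴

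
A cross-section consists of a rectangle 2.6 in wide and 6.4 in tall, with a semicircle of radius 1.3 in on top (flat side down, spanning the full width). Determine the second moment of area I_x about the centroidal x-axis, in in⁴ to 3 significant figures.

I_x ≈ 89.3 in⁴

Treat the section as a set of non-overlapping primitives; coordinates are from the bounding-box lower-left.
Rectangular body: 2.6 × 6.4, A = 16.64 in², y = 3.2 in, Ī = 56.798 in⁴.
Semicircular cap: semicircle r = 1.3, A = 2.6546 in², y = 6.9517 in, Ī = 0.31348 in⁴.
Centroid: ȳ = ΣA·y / ΣA = 3.7162 in.
Transfer each piece to the centroidal x-axis using Ī + A·d² with d = y − 3.7162:
  rectangular body: d = -0.51618 in → contributes +61.231 in⁴
  semicircular cap: d = 3.2356 in → contributes +28.104 in⁴
Total I = 89.336 in⁴.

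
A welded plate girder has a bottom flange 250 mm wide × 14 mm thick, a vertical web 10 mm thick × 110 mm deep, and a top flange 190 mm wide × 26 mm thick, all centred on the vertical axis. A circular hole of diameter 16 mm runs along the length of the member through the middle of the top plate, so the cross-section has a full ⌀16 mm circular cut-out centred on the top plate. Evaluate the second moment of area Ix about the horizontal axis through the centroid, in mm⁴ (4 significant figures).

Decompose the section into non-overlapping parts with the origin at the bottom-left of its bounding rectangle.
Bottom plate: 250 × 14, A = 3 500 mm², y = 7 mm, Ī = 57166.7 mm⁴.
Web plate: 10 × 110, A = 1 100 mm², y = 69 mm, Ī = 1 109 167 mm⁴.
Top plate: 190 × 26, A = 4 940 mm², y = 137 mm, Ī = 278 287 mm⁴.
Hole (subtracted): ⌀16, A = 201.062 mm², y = 137 mm, Ī = 3216.99 mm⁴.
Centroid: ȳ = ΣA·y / ΣA = 80.2698 mm.
Transfer each piece to the horizontal axis through the centroid using Ī + A·d² with d = y − 80.2698:
  bottom plate: d = -73.2698 mm → contributes +18 846 780 mm⁴
  web plate: d = -11.2698 mm → contributes +1 248 875 mm⁴
  top plate: d = 56.7302 mm → contributes +16 176 776 mm⁴
  hole: d = 56.7302 mm → contributes −650 298 mm⁴
Total I = 35 622 133 mm⁴.

Ix ≈ 3.562 × 10⁷ mm⁴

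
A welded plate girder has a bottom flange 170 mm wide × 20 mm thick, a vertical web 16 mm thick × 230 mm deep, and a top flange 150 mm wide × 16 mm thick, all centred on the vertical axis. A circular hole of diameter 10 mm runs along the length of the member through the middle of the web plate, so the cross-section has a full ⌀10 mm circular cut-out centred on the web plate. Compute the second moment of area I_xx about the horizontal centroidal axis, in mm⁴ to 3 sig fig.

I_xx ≈ 1.04 × 10⁸ mm⁴

Split into non-overlapping primitives; take the origin at the lower-left of the bounding box.
Bottom plate: 170 × 20, A = 3 400 mm², y = 10 mm, Ī = 113 333 mm⁴.
Web plate: 16 × 230, A = 3 680 mm², y = 135 mm, Ī = 16 222 667 mm⁴.
Top plate: 150 × 16, A = 2 400 mm², y = 258 mm, Ī = 51 200 mm⁴.
Hole (subtracted): ⌀10, A = 78.54 mm², y = 135 mm, Ī = 490.87 mm⁴.
Centroid: ȳ = ΣA·y / ΣA = 121.19 mm.
Transfer each piece to the horizontal centroidal axis using Ī + A·d² with d = y − 121.19:
  bottom plate: d = -111.19 mm → contributes +42 151 016 mm⁴
  web plate: d = 13.806 mm → contributes +16 924 133 mm⁴
  top plate: d = 136.81 mm → contributes +44 969 556 mm⁴
  hole: d = 13.806 mm → contributes −15 462 mm⁴
Total I = 104 029 243 mm⁴.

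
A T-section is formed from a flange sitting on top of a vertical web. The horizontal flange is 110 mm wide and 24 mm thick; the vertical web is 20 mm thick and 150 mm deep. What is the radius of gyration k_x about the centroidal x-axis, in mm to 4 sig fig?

k_x ≈ 53.89 mm

Break the section into simple shapes (no overlaps), measuring from the bottom-left corner of the bounding box.
Flange: 110 × 24, A = 2 640 mm², y = 162 mm, Ī = 126 720 mm⁴.
Web: 20 × 150, A = 3 000 mm², y = 75 mm, Ī = 5 625 000 mm⁴.
Centroid: ȳ = ΣA·y / ΣA = 115.723 mm.
Transfer each piece to the centroidal x-axis using Ī + A·d² with d = y − 115.723:
  flange: d = 46.2766 mm → contributes +5 780 342 mm⁴
  web: d = -40.7234 mm → contributes +10 600 187 mm⁴
Total I = 16 380 529 mm⁴.
Radius of gyration: k = √(I/A) = √(16 380 529 / 5 640) = 53.892 mm.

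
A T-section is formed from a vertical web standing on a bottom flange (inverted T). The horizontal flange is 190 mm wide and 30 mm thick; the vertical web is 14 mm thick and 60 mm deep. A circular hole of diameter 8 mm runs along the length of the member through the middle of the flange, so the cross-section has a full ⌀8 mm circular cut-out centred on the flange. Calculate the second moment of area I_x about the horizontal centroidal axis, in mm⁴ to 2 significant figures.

Split into non-overlapping primitives; take the origin at the lower-left of the bounding box.
Flange: 190 × 30, A = 5 700 mm², y = 15 mm, Ī = 427 500 mm⁴.
Web: 14 × 60, A = 840 mm², y = 60 mm, Ī = 252 000 mm⁴.
Hole (subtracted): ⌀8, A = 50.27 mm², y = 15 mm, Ī = 201.1 mm⁴.
Centroid: ȳ = ΣA·y / ΣA = 20.82 mm.
Transfer each piece to the horizontal centroidal axis using Ī + A·d² with d = y − 20.82:
  flange: d = -5.825 mm → contributes +620 877 mm⁴
  web: d = 39.18 mm → contributes +1 541 159 mm⁴
  hole: d = -5.825 mm → contributes −1 906 mm⁴
Total I = 2 160 130 mm⁴.

I_x ≈ 2.2 × 10⁶ mm⁴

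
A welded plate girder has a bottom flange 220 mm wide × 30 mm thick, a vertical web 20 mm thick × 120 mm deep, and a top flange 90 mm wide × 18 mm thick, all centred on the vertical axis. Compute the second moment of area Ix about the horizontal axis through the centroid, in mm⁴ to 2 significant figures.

Decompose the section into non-overlapping parts with the origin at the bottom-left of its bounding rectangle.
Bottom plate: 220 × 30, A = 6 600 mm², y = 15 mm, Ī = 495 000 mm⁴.
Web plate: 20 × 120, A = 2 400 mm², y = 90 mm, Ī = 2 880 000 mm⁴.
Top plate: 90 × 18, A = 1 620 mm², y = 159 mm, Ī = 43 740 mm⁴.
Centroid: ȳ = ΣA·y / ΣA = 53.92 mm.
Transfer each piece to the horizontal axis through the centroid using Ī + A·d² with d = y − 53.92:
  bottom plate: d = -38.92 mm → contributes +10 490 020 mm⁴
  web plate: d = 36.08 mm → contributes +6 005 061 mm⁴
  top plate: d = 105.1 mm → contributes +17 933 082 mm⁴
Total I = 34 428 164 mm⁴.

Ix ≈ 3.4 × 10⁷ mm⁴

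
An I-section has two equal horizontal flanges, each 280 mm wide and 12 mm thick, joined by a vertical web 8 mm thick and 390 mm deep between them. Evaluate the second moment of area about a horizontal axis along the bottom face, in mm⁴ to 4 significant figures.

I_base ≈ 7.328 × 10⁸ mm⁴

Treat the section as a set of non-overlapping primitives; coordinates are from the bounding-box lower-left.
Bottom flange: 280 × 12, A = 3 360 mm², y = 6 mm, Ī = 40 320 mm⁴.
Web: 8 × 390, A = 3 120 mm², y = 207 mm, Ī = 39 546 000 mm⁴.
Top flange: 280 × 12, A = 3 360 mm², y = 408 mm, Ī = 40 320 mm⁴.
Transfer each piece to the base of the section using Ī + A·d² with d = y − 0:
  bottom flange: d = 6 mm → contributes +161 280 mm⁴
  web: d = 207 mm → contributes +173 234 880 mm⁴
  top flange: d = 408 mm → contributes +559 359 360 mm⁴
Total I = 732 755 520 mm⁴.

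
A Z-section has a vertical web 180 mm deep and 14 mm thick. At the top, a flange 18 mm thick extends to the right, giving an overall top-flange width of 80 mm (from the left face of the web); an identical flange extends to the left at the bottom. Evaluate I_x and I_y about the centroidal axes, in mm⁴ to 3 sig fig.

Treat the section as a set of non-overlapping primitives; coordinates are from the bounding-box lower-left.
Web: 14 × 180, A = 2 520 mm², y = 90 mm, Ī = 6 804 000 mm⁴.
Top flange (beyond web): 66 × 18, A = 1 188 mm², y = 171 mm, Ī = 32 076 mm⁴.
Bottom flange (beyond web): 66 × 18, A = 1 188 mm², y = 9 mm, Ī = 32 076 mm⁴.
Centroid: ȳ = ΣA·y / ΣA = 90 mm.
Transfer each piece to the centroidal x-axis using Ī + A·d² with d = y − 90:
  web: d = 0 mm → contributes +6 804 000 mm⁴
  top flange (beyond web): d = 81 mm → contributes +7 826 544 mm⁴
  bottom flange (beyond web): d = -81 mm → contributes +7 826 544 mm⁴
Total I = 22 457 088 mm⁴.
For the y-axis: x̄ = 73 mm.
Repeating about the centroidal y-axis gives I_y = 4 705 248 mm⁴.

I_x ≈ 2.25 × 10⁷ mm⁴, I_y ≈ 4.71 × 10⁶ mm⁴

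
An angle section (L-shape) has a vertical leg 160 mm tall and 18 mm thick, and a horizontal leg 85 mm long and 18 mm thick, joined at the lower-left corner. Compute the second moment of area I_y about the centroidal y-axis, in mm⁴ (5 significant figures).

I_y ≈ 2.0643 × 10⁶ mm⁴

Decompose the section into non-overlapping parts with the origin at the bottom-left of its bounding rectangle.
Vertical leg: 18 × 160, A = 2 880 mm², x = 9 mm, Ī = 77 760 mm⁴.
Horizontal leg (remainder): 67 × 18, A = 1 206 mm², x = 51.5 mm, Ī = 451144.5 mm⁴.
Centroid: x̄ = ΣA·x / ΣA = 21.54405 mm.
Transfer each piece to the centroidal y-axis using Ī + A·d² with d = x − 21.54405:
  vertical leg: d = -12.54405 mm → contributes +530937.4 mm⁴
  horizontal leg (remainder): d = 29.95595 mm → contributes +1 533 359 mm⁴
Total I = 2 064 297 mm⁴.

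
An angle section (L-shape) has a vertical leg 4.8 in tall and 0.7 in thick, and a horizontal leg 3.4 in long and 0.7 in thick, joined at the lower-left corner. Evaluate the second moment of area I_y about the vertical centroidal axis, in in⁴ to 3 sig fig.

Split into non-overlapping primitives; take the origin at the lower-left of the bounding box.
Vertical leg: 0.7 × 4.8, A = 3.36 in², x = 0.35 in, Ī = 0.1372 in⁴.
Horizontal leg (remainder): 2.7 × 0.7, A = 1.89 in², x = 2.05 in, Ī = 1.1482 in⁴.
Centroid: x̄ = ΣA·x / ΣA = 0.962 in.
Transfer each piece to the vertical centroidal axis using Ī + A·d² with d = x − 0.962:
  vertical leg: d = -0.612 in → contributes +1.3957 in⁴
  horizontal leg (remainder): d = 1.088 in → contributes +3.3855 in⁴
Total I = 4.7811 in⁴.

I_y ≈ 4.78 in⁴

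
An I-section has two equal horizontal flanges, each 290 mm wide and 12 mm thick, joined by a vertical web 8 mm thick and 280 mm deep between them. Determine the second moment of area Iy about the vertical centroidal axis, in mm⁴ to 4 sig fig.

Iy ≈ 4.879 × 10⁷ mm⁴

Treat the section as a set of non-overlapping primitives; coordinates are from the bounding-box lower-left.
Bottom flange: 290 × 12, A = 3 480 mm², x = 145 mm, Ī = 24 389 000 mm⁴.
Web: 8 × 280, A = 2 240 mm², x = 145 mm, Ī = 11946.7 mm⁴.
Top flange: 290 × 12, A = 3 480 mm², x = 145 mm, Ī = 24 389 000 mm⁴.
By symmetry the centroid is at mid-width, x̄ = 145 mm.
All pieces are centred on the vertical centroidal axis, so I = ΣĪ = 48 789 947 mm⁴.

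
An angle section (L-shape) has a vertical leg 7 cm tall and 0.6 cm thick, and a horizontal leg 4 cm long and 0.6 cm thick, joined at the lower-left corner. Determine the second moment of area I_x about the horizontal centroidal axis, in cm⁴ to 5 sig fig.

I_x ≈ 31.272 cm⁴

Split into non-overlapping primitives; take the origin at the lower-left of the bounding box.
Vertical leg: 0.6 × 7, A = 4.2 cm², y = 3.5 cm, Ī = 17.15 cm⁴.
Horizontal leg (remainder): 3.4 × 0.6, A = 2.04 cm², y = 0.3 cm, Ī = 0.0612 cm⁴.
Centroid: ȳ = ΣA·y / ΣA = 2.453846 cm.
Transfer each piece to the horizontal centroidal axis using Ī + A·d² with d = y − 2.453846:
  vertical leg: d = 1.046154 cm → contributes +21.74664 cm⁴
  horizontal leg (remainder): d = -2.153846 cm → contributes +9.524869 cm⁴
Total I = 31.27151 cm⁴.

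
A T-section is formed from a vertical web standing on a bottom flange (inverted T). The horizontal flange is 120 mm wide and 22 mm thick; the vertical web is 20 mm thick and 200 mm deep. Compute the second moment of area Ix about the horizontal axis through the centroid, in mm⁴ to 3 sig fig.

Break the section into simple shapes (no overlaps), measuring from the bottom-left corner of the bounding box.
Flange: 120 × 22, A = 2 640 mm², y = 11 mm, Ī = 106 480 mm⁴.
Web: 20 × 200, A = 4 000 mm², y = 122 mm, Ī = 13 333 333 mm⁴.
Centroid: ȳ = ΣA·y / ΣA = 77.867 mm.
Transfer each piece to the horizontal axis through the centroid using Ī + A·d² with d = y − 77.867:
  flange: d = -66.867 mm → contributes +11 910 603 mm⁴
  web: d = 44.133 mm → contributes +21 124 054 mm⁴
Total I = 33 034 657 mm⁴.

Ix ≈ 3.30 × 10⁷ mm⁴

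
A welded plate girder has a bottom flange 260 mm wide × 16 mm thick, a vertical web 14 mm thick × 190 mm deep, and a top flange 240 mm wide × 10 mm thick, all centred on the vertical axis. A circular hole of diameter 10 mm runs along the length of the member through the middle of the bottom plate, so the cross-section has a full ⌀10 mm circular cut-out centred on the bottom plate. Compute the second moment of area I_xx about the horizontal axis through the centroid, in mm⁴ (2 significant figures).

Decompose the section into non-overlapping parts with the origin at the bottom-left of its bounding rectangle.
Bottom plate: 260 × 16, A = 4 160 mm², y = 8 mm, Ī = 88 747 mm⁴.
Web plate: 14 × 190, A = 2 660 mm², y = 111 mm, Ī = 8 002 167 mm⁴.
Top plate: 240 × 10, A = 2 400 mm², y = 211 mm, Ī = 20 000 mm⁴.
Hole (subtracted): ⌀10, A = 78.54 mm², y = 8 mm, Ī = 490.9 mm⁴.
Centroid: ȳ = ΣA·y / ΣA = 91.27 mm.
Transfer each piece to the horizontal axis through the centroid using Ī + A·d² with d = y − 91.27:
  bottom plate: d = -83.27 mm → contributes +28 931 514 mm⁴
  web plate: d = 19.73 mm → contributes +9 037 970 mm⁴
  top plate: d = 119.7 mm → contributes +34 426 503 mm⁴
  hole: d = -83.27 mm → contributes −545 035 mm⁴
Total I = 71 850 951 mm⁴.

I_xx ≈ 7.2 × 10⁷ mm⁴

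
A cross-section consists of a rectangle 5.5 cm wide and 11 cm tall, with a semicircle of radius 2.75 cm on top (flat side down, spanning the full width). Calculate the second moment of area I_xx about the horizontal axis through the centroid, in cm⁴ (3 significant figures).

I_xx ≈ 1060 cm⁴

Treat the section as a set of non-overlapping primitives; coordinates are from the bounding-box lower-left.
Rectangular body: 5.5 × 11, A = 60.5 cm², y = 5.5 cm, Ī = 610.04 cm⁴.
Semicircular cap: semicircle r = 2.75, A = 11.879 cm², y = 12.167 cm, Ī = 6.2772 cm⁴.
Centroid: ȳ = ΣA·y / ΣA = 6.5942 cm.
Transfer each piece to the horizontal axis through the centroid using Ī + A·d² with d = y − 6.5942:
  rectangular body: d = -1.0942 cm → contributes +682.48 cm⁴
  semicircular cap: d = 5.5729 cm → contributes +375.21 cm⁴
Total I = 1057.7 cm⁴.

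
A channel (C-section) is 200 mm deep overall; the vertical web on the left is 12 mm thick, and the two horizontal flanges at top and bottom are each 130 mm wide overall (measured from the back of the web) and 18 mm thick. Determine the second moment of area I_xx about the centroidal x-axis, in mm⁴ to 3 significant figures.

Treat the section as a set of non-overlapping primitives; coordinates are from the bounding-box lower-left.
Web: 12 × 200, A = 2 400 mm², y = 100 mm, Ī = 8 000 000 mm⁴.
Top flange (beyond web): 118 × 18, A = 2 124 mm², y = 191 mm, Ī = 57 348 mm⁴.
Bottom flange (beyond web): 118 × 18, A = 2 124 mm², y = 9 mm, Ī = 57 348 mm⁴.
By symmetry the centroid is at mid-height, ȳ = 100 mm.
Transfer each piece to the centroidal x-axis using Ī + A·d² with d = y − 100:
  web: d = 0 mm → contributes +8 000 000 mm⁴
  top flange (beyond web): d = 91 mm → contributes +17 646 192 mm⁴
  bottom flange (beyond web): d = -91 mm → contributes +17 646 192 mm⁴
Total I = 43 292 384 mm⁴.

I_xx ≈ 4.33 × 10⁷ mm⁴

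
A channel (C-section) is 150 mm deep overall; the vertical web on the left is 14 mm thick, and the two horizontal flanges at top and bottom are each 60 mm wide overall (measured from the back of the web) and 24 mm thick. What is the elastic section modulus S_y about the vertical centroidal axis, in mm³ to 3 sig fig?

S_y ≈ 3.70 × 10⁴ mm³

Decompose the section into non-overlapping parts with the origin at the bottom-left of its bounding rectangle.
Web: 14 × 150, A = 2 100 mm², x = 7 mm, Ī = 34 300 mm⁴.
Top flange (beyond web): 46 × 24, A = 1 104 mm², x = 37 mm, Ī = 194 672 mm⁴.
Bottom flange (beyond web): 46 × 24, A = 1 104 mm², x = 37 mm, Ī = 194 672 mm⁴.
Centroid: x̄ = ΣA·x / ΣA = 22.376 mm.
Transfer each piece to the vertical centroidal axis using Ī + A·d² with d = x − 22.376:
  web: d = -15.376 mm → contributes +530 788 mm⁴
  top flange (beyond web): d = 14.624 mm → contributes +430 774 mm⁴
  bottom flange (beyond web): d = 14.624 mm → contributes +430 774 mm⁴
Total I = 1 392 335 mm⁴.
Extreme fibre distance c = 37.624 mm; S = I/c = 37 007 mm³.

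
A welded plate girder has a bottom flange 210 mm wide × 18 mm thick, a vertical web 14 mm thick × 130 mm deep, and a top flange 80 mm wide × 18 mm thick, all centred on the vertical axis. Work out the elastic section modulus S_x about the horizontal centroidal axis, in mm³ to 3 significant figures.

S_x ≈ 2.51 × 10⁵ mm³

Split into non-overlapping primitives; take the origin at the lower-left of the bounding box.
Bottom plate: 210 × 18, A = 3 780 mm², y = 9 mm, Ī = 102 060 mm⁴.
Web plate: 14 × 130, A = 1 820 mm², y = 83 mm, Ī = 2 563 167 mm⁴.
Top plate: 80 × 18, A = 1 440 mm², y = 157 mm, Ī = 38 880 mm⁴.
Centroid: ȳ = ΣA·y / ΣA = 58.403 mm.
Transfer each piece to the horizontal centroidal axis using Ī + A·d² with d = y − 58.403:
  bottom plate: d = -49.403 mm → contributes +9 327 894 mm⁴
  web plate: d = 24.597 mm → contributes +3 664 253 mm⁴
  top plate: d = 98.597 mm → contributes +14 037 534 mm⁴
Total I = 27 029 681 mm⁴.
Extreme fibre distance c = 107.6 mm; S = I/c = 251 213 mm³.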